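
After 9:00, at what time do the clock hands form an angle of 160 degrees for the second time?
At t minutes past 9:00, the hour hand is at 30 x 9 + 0.5t degrees and the minute hand is at 6t degrees.
The smaller angle between them is 160 degrees when |30H - 5.5t| = 160 or |30H - 5.5t| = 200.
With H = 9, solve 30 x 9 - 5.5t = +/- target for each target:
  t = (30 x 9 - 160) / 5.5 = 20
  t = (30 x 9 + 160) / 5.5 = 78.18 (outside (0, 60))
  t = (30 x 9 - 200) / 5.5 = 12.73
  t = (30 x 9 + 200) / 5.5 = 85.45 (outside (0, 60))
Valid solutions in (0, 60): {12.73, 20} minutes.
The second occurrence is t = 20 minutes.
The hands form a 160-degree angle at 20 minutes past 9:00.

Final answer: 20 minutes past 9:00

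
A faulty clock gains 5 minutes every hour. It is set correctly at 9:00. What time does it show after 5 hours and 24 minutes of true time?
For every 60 true minutes, the faulty clock advances 60 + 5 = 65 minutes.
True elapsed: 5 hours and 24 minutes = 324 minutes.
Faulty clock advances: 324 x 65/60 = 351 minutes (drift: 27 minutes ahead).
Shown time: 9:00 + 351 minutes = 2:51.

Final answer: 2:51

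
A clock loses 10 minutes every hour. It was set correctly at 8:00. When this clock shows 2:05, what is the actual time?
For every 60 true minutes, the faulty clock advances 50 minutes, so 1 faulty-clock minute corresponds to 60/50 true minutes.
From 8:00 to 2:05 on the faulty dial is 365 minutes.
True elapsed: 365 x 60/50 = 438 minutes = 7 hours and 18 minutes.
True time: 8:00 + 7 hours and 18 minutes = 3:18.

Final answer: 3:18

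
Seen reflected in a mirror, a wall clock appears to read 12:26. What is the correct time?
Reflection across the vertical (12-6) axis maps a hand at angle A degrees to (360 - A) degrees, which sends a reading of T minutes past 12:00 to (720 - T) minutes past 12:00.
Mirror reads 12:26 = 26 minutes past 12:00.
Actual time: (720 - 26) mod 720 = 694 minutes = 11:34.

Final answer: 11:34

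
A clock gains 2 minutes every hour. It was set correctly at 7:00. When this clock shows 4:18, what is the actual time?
For every 60 true minutes, the faulty clock advances 62 minutes, so 1 faulty-clock minute corresponds to 60/62 true minutes.
From 7:00 to 4:18 on the faulty dial is 558 minutes.
True elapsed: 558 x 60/62 = 540 minutes = 9 hours.
True time: 7:00 + 9 hours = 4:00.

Final answer: 4:00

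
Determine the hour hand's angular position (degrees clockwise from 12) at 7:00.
The hour hand moves 30 degrees per hour and 0.5 degrees per minute.
At 7:00: (7) x 30 + 0 x 0.5 = 210 + 0 = 210 degrees

Final answer: 210 degrees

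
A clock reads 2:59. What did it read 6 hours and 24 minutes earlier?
Starting time: 2:59 = 179 total minutes past 12:00
Subtracting: 6 hours and 24 minutes = 384 minutes
179 - 384 = -205 (negative, add 12 hours = 720) = 515 minutes
= 8 hours and 35 minutes past 12:00 = 8:35

Final answer: 8:35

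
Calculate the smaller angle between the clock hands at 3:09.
Hour hand position: 3 x 30 + 9 x 0.5 = 94.5 degrees
Minute hand position: 9 x 6 = 54 degrees
Difference: |94.5 - 54| = 40.5 degrees
The angle between the hands is 40.5 degrees

Final answer: 40.5 degrees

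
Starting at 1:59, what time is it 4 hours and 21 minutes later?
Starting time: 1:59
Adding 21 minutes to 59 minutes: 59 + 21 = 80 minutes = 1 hour and 20 minutes
Adding 4 hours: 1 + 4 + 1 (carry) = 6
Final time: 6:20

Final answer: 6:20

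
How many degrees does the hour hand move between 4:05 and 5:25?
The hour hand moves 0.5 degrees per minute.
Time elapsed: 5:25 - 4:05 = 80 minutes
Angular displacement: 80 x 0.5 = 40 degrees

Final answer: 40 degrees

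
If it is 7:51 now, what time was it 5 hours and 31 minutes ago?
Starting time: 7:51 = 471 total minutes past 12:00
Subtracting: 5 hours and 31 minutes = 331 minutes
471 - 331 = 140 minutes
= 2 hours and 20 minutes past 12:00 = 2:20

Final answer: 2:20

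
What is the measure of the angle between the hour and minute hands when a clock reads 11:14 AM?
Hour hand position: 11 x 30 + 14 x 0.5 = 337 degrees
Minute hand position: 14 x 6 = 84 degrees
Difference: |337 - 84| = 253 degrees
Since 253 > 180, the smaller angle is 360 - 253 = 107 degrees

Final answer: 107 degrees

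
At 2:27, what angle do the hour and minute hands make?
Hour hand position: 2 x 30 + 27 x 0.5 = 73.5 degrees
Minute hand position: 27 x 6 = 162 degrees
Difference: |73.5 - 162| = 88.5 degrees
The angle between the hands is 88.5 degrees

Final answer: 88.5 degrees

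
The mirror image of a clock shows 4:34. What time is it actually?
Reflection across the vertical (12-6) axis maps a hand at angle A degrees to (360 - A) degrees, which sends a reading of T minutes past 12:00 to (720 - T) minutes past 12:00.
Mirror reads 4:34 = 274 minutes past 12:00.
Actual time: (720 - 274) mod 720 = 446 minutes = 7:26.

Final answer: 7:26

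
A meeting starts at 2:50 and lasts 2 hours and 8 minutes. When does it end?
Starting time: 2:50
Adding 8 minutes to 50 minutes: 50 + 8 = 58 minutes
Adding 2 hours: 2 + 2 = 4
Final time: 4:58

Final answer: 4:58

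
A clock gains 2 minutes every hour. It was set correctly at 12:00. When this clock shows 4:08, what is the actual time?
For every 60 true minutes, the faulty clock advances 62 minutes, so 1 faulty-clock minute corresponds to 60/62 true minutes.
From 12:00 to 4:08 on the faulty dial is 248 minutes.
True elapsed: 248 x 60/62 = 240 minutes = 4 hours.
True time: 12:00 + 4 hours = 4:00.

Final answer: 4:00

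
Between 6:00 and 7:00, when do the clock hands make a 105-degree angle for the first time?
At t minutes past 6:00, the hour hand is at 30 x 6 + 0.5t degrees and the minute hand is at 6t degrees.
The smaller angle between them is 105 degrees when |30H - 5.5t| = 105 or |30H - 5.5t| = 255.
With H = 6, solve 30 x 6 - 5.5t = +/- target for each target:
  t = (30 x 6 - 105) / 5.5 = 13.64
  t = (30 x 6 + 105) / 5.5 = 51.82
  t = (30 x 6 - 255) / 5.5 = -13.64 (outside (0, 60))
  t = (30 x 6 + 255) / 5.5 = 79.09 (outside (0, 60))
Valid solutions in (0, 60): {13.64, 51.82} minutes.
The first occurrence is t = 13.64 minutes.
The hands form a 105-degree angle at 13.64 minutes past 6:00.

Final answer: 13.64 minutes past 6:00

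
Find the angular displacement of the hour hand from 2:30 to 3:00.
The hour hand moves 0.5 degrees per minute.
Time elapsed: 3:00 - 2:30 = 30 minutes
Angular displacement: 30 x 0.5 = 15 degrees

Final answer: 15 degrees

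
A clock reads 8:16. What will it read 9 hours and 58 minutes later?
Starting time: 8:16
Adding 58 minutes to 16 minutes: 16 + 58 = 74 minutes = 1 hour and 14 minutes
Adding 9 hours: 8 + 9 + 1 (carry) = 18 - 12 = 6
Final time: 6:14

Final answer: 6:14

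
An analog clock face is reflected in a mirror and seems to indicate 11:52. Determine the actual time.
Reflection across the vertical (12-6) axis maps a hand at angle A degrees to (360 - A) degrees, which sends a reading of T minutes past 12:00 to (720 - T) minutes past 12:00.
Mirror reads 11:52 = 712 minutes past 12:00.
Actual time: (720 - 712) mod 720 = 8 minutes = 12:08.

Final answer: 12:08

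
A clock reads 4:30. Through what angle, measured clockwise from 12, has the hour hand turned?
The hour hand moves 30 degrees per hour and 0.5 degrees per minute.
At 4:30: (4) x 30 + 30 x 0.5 = 120 + 15 = 135 degrees

Final answer: 135 degrees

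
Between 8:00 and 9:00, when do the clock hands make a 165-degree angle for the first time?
At t minutes past 8:00, the hour hand is at 30 x 8 + 0.5t degrees and the minute hand is at 6t degrees.
The smaller angle between them is 165 degrees when |30H - 5.5t| = 165 or |30H - 5.5t| = 195.
With H = 8, solve 30 x 8 - 5.5t = +/- target for each target:
  t = (30 x 8 - 165) / 5.5 = 13.64
  t = (30 x 8 + 165) / 5.5 = 73.64 (outside (0, 60))
  t = (30 x 8 - 195) / 5.5 = 8.18
  t = (30 x 8 + 195) / 5.5 = 79.09 (outside (0, 60))
Valid solutions in (0, 60): {8.18, 13.64} minutes.
The first occurrence is t = 8.18 minutes.
The hands form a 165-degree angle at 8.18 minutes past 8:00.

Final answer: 8.18 minutes past 8:00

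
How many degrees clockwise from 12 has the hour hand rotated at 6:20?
The hour hand moves 30 degrees per hour and 0.5 degrees per minute.
At 6:20: (6) x 30 + 20 x 0.5 = 180 + 10 = 190 degrees

Final answer: 190 degrees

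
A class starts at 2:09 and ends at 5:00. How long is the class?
From 2:09 to 5:00:
(5 x 60 + 0) - (2 x 60 + 9) = 300 - 129 = 171 minutes
= 2 hours and 51 minutes

Final answer: 2 hours and 51 minutes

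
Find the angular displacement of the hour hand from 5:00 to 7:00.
The hour hand moves 0.5 degrees per minute.
Time elapsed: 7:00 - 5:00 = 120 minutes
Angular displacement: 120 x 0.5 = 60 degrees

Final answer: 60 degrees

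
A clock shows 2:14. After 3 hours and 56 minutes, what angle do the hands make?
First find the time 3 hours and 56 minutes after 2:14.
Total minutes: 2 x 60 + 14 + 3 x 60 + 56 = 370.
370 mod 720 = 370 minutes = 6:10.
Now compute the angle at 6:10:
Hour hand: 6 x 30 + 10 x 0.5 = 185 degrees
Minute hand: 10 x 6 = 60 degrees
Difference: |185 - 60| = 125 degrees
The angle is 125 degrees

Final answer: 125 degrees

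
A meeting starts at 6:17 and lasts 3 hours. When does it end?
Starting time: 6:17
Adding 0 minutes to 17 minutes: 17 + 0 = 17 minutes
Adding 3 hours: 6 + 3 = 9
Final time: 9:17

Final answer: 9:17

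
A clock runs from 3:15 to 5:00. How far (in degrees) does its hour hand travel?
The hour hand moves 0.5 degrees per minute.
Time elapsed: 5:00 - 3:15 = 105 minutes
Angular displacement: 105 x 0.5 = 52.5 degrees

Final answer: 52.5 degrees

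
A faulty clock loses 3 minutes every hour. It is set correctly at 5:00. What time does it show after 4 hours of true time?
For every 60 true minutes, the faulty clock advances 60 - 3 = 57 minutes.
True elapsed: 4 hours = 240 minutes.
Faulty clock advances: 240 x 57/60 = 228 minutes (drift: 12 minutes behind).
Shown time: 5:00 + 228 minutes = 8:48.

Final answer: 8:48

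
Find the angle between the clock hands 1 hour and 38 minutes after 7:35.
First find the time 1 hour and 38 minutes after 7:35.
Total minutes: 7 x 60 + 35 + 1 x 60 + 38 = 553.
553 mod 720 = 553 minutes = 9:13.
Now compute the angle at 9:13:
Hour hand: 9 x 30 + 13 x 0.5 = 276.5 degrees
Minute hand: 13 x 6 = 78 degrees
Difference: |276.5 - 78| = 198.5 degrees
Smaller angle: 360 - 198.5 = 161.5 degrees

Final answer: 161.5 degrees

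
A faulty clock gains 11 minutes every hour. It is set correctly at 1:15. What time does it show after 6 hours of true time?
For every 60 true minutes, the faulty clock advances 60 + 11 = 71 minutes.
True elapsed: 6 hours = 360 minutes.
Faulty clock advances: 360 x 71/60 = 426 minutes (drift: 66 minutes ahead).
Shown time: 1:15 + 426 minutes = 8:21.

Final answer: 8:21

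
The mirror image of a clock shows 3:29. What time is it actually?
Reflection across the vertical (12-6) axis maps a hand at angle A degrees to (360 - A) degrees, which sends a reading of T minutes past 12:00 to (720 - T) minutes past 12:00.
Mirror reads 3:29 = 209 minutes past 12:00.
Actual time: (720 - 209) mod 720 = 511 minutes = 8:31.

Final answer: 8:31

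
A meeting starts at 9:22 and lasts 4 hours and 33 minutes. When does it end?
Starting time: 9:22
Adding 33 minutes to 22 minutes: 22 + 33 = 55 minutes
Adding 4 hours: 9 + 4 = 13 - 12 = 1
Final time: 1:55

Final answer: 1:55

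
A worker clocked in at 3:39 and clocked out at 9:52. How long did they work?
From 3:39 to 9:52:
(9 x 60 + 52) - (3 x 60 + 39) = 592 - 219 = 373 minutes
= 6 hours and 13 minutes

Final answer: 6 hours and 13 minutes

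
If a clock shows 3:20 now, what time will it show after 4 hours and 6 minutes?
Starting time: 3:20
Adding 6 minutes to 20 minutes: 20 + 6 = 26 minutes
Adding 4 hours: 3 + 4 = 7
Final time: 7:26

Final answer: 7:26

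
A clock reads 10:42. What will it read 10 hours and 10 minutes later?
Starting time: 10:42
Adding 10 minutes to 42 minutes: 42 + 10 = 52 minutes
Adding 10 hours: 10 + 10 = 20 - 12 = 8
Final time: 8:52

Final answer: 8:52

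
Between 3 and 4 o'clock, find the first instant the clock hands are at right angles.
At t minutes past 3:00, the hour hand is at 30 x 3 + 0.5t degrees and the minute hand is at 6t degrees.
The smaller angle between them is 90 degrees when |30H - 5.5t| = 90 or |30H - 5.5t| = 270.
With H = 3, solve 30 x 3 - 5.5t = +/- target for each target:
  t = (30 x 3 - 90) / 5.5 = 0 (outside (0, 60))
  t = (30 x 3 + 90) / 5.5 = 32.73
  t = (30 x 3 - 270) / 5.5 = -32.73 (outside (0, 60))
  t = (30 x 3 + 270) / 5.5 = 65.45 (outside (0, 60))
Valid solutions in (0, 60): {32.73} minutes.
First occurrence: t = 32.73 minutes.
The hands are at right angles at 32.73 minutes past 3:00.

Final answer: 32.73 minutes past 3:00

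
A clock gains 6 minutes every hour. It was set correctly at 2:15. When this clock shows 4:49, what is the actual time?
For every 60 true minutes, the faulty clock advances 66 minutes, so 1 faulty-clock minute corresponds to 60/66 true minutes.
From 2:15 to 4:49 on the faulty dial is 154 minutes.
True elapsed: 154 x 60/66 = 140 minutes = 2 hours and 20 minutes.
True time: 2:15 + 2 hours and 20 minutes = 4:35.

Final answer: 4:35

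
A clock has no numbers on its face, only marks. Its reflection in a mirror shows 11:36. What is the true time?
Reflection across the vertical (12-6) axis maps a hand at angle A degrees to (360 - A) degrees, which sends a reading of T minutes past 12:00 to (720 - T) minutes past 12:00.
Mirror reads 11:36 = 696 minutes past 12:00.
Actual time: (720 - 696) mod 720 = 24 minutes = 12:24.

Final answer: 12:24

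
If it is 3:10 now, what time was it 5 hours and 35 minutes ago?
Starting time: 3:10 = 190 total minutes past 12:00
Subtracting: 5 hours and 35 minutes = 335 minutes
190 - 335 = -145 (negative, add 12 hours = 720) = 575 minutes
= 9 hours and 35 minutes past 12:00 = 9:35

Final answer: 9:35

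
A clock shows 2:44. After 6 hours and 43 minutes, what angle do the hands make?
First find the time 6 hours and 43 minutes after 2:44.
Total minutes: 2 x 60 + 44 + 6 x 60 + 43 = 567.
567 mod 720 = 567 minutes = 9:27.
Now compute the angle at 9:27:
Hour hand: 9 x 30 + 27 x 0.5 = 283.5 degrees
Minute hand: 27 x 6 = 162 degrees
Difference: |283.5 - 162| = 121.5 degrees
The angle is 121.5 degrees

Final answer: 121.5 degrees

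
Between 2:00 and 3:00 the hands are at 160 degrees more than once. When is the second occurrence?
At t minutes past 2:00, the hour hand is at 30 x 2 + 0.5t degrees and the minute hand is at 6t degrees.
The smaller angle between them is 160 degrees when |30H - 5.5t| = 160 or |30H - 5.5t| = 200.
With H = 2, solve 30 x 2 - 5.5t = +/- target for each target:
  t = (30 x 2 - 160) / 5.5 = -18.18 (outside (0, 60))
  t = (30 x 2 + 160) / 5.5 = 40
  t = (30 x 2 - 200) / 5.5 = -25.45 (outside (0, 60))
  t = (30 x 2 + 200) / 5.5 = 47.27
Valid solutions in (0, 60): {40, 47.27} minutes.
The second occurrence is t = 47.27 minutes.
The hands form a 160-degree angle at 47.27 minutes past 2:00.

Final answer: 47.27 minutes past 2:00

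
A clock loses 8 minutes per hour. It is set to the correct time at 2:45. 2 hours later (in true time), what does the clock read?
For every 60 true minutes, the faulty clock advances 60 - 8 = 52 minutes.
True elapsed: 2 hours = 120 minutes.
Faulty clock advances: 120 x 52/60 = 104 minutes (drift: 16 minutes behind).
Shown time: 2:45 + 104 minutes = 4:29.

Final answer: 4:29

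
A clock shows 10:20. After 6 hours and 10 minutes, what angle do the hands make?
First find the time 6 hours and 10 minutes after 10:20.
Total minutes: 10 x 60 + 20 + 6 x 60 + 10 = 990.
990 mod 720 = 270 minutes = 4:30.
Now compute the angle at 4:30:
Hour hand: 4 x 30 + 30 x 0.5 = 135 degrees
Minute hand: 30 x 6 = 180 degrees
Difference: |135 - 180| = 45 degrees
The angle is 45 degrees

Final answer: 45 degrees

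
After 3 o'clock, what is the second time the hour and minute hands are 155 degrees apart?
At t minutes past 3:00, the hour hand is at 30 x 3 + 0.5t degrees and the minute hand is at 6t degrees.
The smaller angle between them is 155 degrees when |30H - 5.5t| = 155 or |30H - 5.5t| = 205.
With H = 3, solve 30 x 3 - 5.5t = +/- target for each target:
  t = (30 x 3 - 155) / 5.5 = -11.82 (outside (0, 60))
  t = (30 x 3 + 155) / 5.5 = 44.55
  t = (30 x 3 - 205) / 5.5 = -20.91 (outside (0, 60))
  t = (30 x 3 + 205) / 5.5 = 53.64
Valid solutions in (0, 60): {44.55, 53.64} minutes.
The second occurrence is t = 53.64 minutes.
The hands form a 155-degree angle at 53.64 minutes past 3:00.

Final answer: 53.64 minutes past 3:00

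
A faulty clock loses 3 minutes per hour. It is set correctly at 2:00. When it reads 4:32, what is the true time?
For every 60 true minutes, the faulty clock advances 57 minutes, so 1 faulty-clock minute corresponds to 60/57 true minutes.
From 2:00 to 4:32 on the faulty dial is 152 minutes.
True elapsed: 152 x 60/57 = 160 minutes = 2 hours and 40 minutes.
True time: 2:00 + 2 hours and 40 minutes = 4:40.

Final answer: 4:40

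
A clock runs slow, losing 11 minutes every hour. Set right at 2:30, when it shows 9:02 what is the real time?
For every 60 true minutes, the faulty clock advances 49 minutes, so 1 faulty-clock minute corresponds to 60/49 true minutes.
From 2:30 to 9:02 on the faulty dial is 392 minutes.
True elapsed: 392 x 60/49 = 480 minutes = 8 hours.
True time: 2:30 + 8 hours = 10:30.

Final answer: 10:30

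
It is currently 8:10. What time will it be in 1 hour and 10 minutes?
Starting time: 8:10
Adding 10 minutes to 10 minutes: 10 + 10 = 20 minutes
Adding 1 hour: 8 + 1 = 9
Final time: 9:20

Final answer: 9:20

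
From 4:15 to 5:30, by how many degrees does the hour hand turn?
The hour hand moves 0.5 degrees per minute.
Time elapsed: 5:30 - 4:15 = 75 minutes
Angular displacement: 75 x 0.5 = 37.5 degrees

Final answer: 37.5 degrees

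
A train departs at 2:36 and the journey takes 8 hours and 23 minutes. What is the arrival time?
Starting time: 2:36
Adding 23 minutes to 36 minutes: 36 + 23 = 59 minutes
Adding 8 hours: 2 + 8 = 10
Final time: 10:59

Final answer: 10:59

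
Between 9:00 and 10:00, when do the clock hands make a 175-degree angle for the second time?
At t minutes past 9:00, the hour hand is at 30 x 9 + 0.5t degrees and the minute hand is at 6t degrees.
The smaller angle between them is 175 degrees when |30H - 5.5t| = 175 or |30H - 5.5t| = 185.
With H = 9, solve 30 x 9 - 5.5t = +/- target for each target:
  t = (30 x 9 - 175) / 5.5 = 17.27
  t = (30 x 9 + 175) / 5.5 = 80.91 (outside (0, 60))
  t = (30 x 9 - 185) / 5.5 = 15.45
  t = (30 x 9 + 185) / 5.5 = 82.73 (outside (0, 60))
Valid solutions in (0, 60): {15.45, 17.27} minutes.
The second occurrence is t = 17.27 minutes.
The hands form a 175-degree angle at 17.27 minutes past 9:00.

Final answer: 17.27 minutes past 9:00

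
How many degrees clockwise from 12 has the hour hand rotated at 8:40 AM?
The hour hand moves 30 degrees per hour and 0.5 degrees per minute.
At 8:40: (8) x 30 + 40 x 0.5 = 240 + 20 = 260 degrees

Final answer: 260 degrees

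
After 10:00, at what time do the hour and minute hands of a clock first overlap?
The minute hand gains 5.5 degrees per minute on the hour hand.
At 10:00, the hour hand is at 300 degrees and the minute hand is at 0 degrees.
The gap is 300 degrees. Time to close: 300/5.5 = 60 x 10/11 = 54.55 minutes.
The hands overlap at 54.55 minutes past 10:00.

Final answer: 54.55 minutes past 10:00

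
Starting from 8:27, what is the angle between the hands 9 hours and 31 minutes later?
First find the time 9 hours and 31 minutes after 8:27.
Total minutes: 8 x 60 + 27 + 9 x 60 + 31 = 1078.
1078 mod 720 = 358 minutes = 5:58.
Now compute the angle at 5:58:
Hour hand: 5 x 30 + 58 x 0.5 = 179 degrees
Minute hand: 58 x 6 = 348 degrees
Difference: |179 - 348| = 169 degrees
The angle is 169 degrees

Final answer: 169 degrees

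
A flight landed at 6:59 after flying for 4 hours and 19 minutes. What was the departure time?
Starting time: 6:59 = 419 total minutes past 12:00
Subtracting: 4 hours and 19 minutes = 259 minutes
419 - 259 = 160 minutes
= 2 hours and 40 minutes past 12:00 = 2:40

Final answer: 2:40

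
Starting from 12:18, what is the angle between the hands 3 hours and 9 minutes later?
First find the time 3 hours and 9 minutes after 12:18.
Total minutes: 12 x 60 + 18 + 3 x 60 + 9 = 927.
927 mod 720 = 207 minutes = 3:27.
Now compute the angle at 3:27:
Hour hand: 3 x 30 + 27 x 0.5 = 103.5 degrees
Minute hand: 27 x 6 = 162 degrees
Difference: |103.5 - 162| = 58.5 degrees
The angle is 58.5 degrees

Final answer: 58.5 degrees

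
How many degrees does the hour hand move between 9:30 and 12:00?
The hour hand moves 0.5 degrees per minute.
Time elapsed: 12:00 - 9:30 = 150 minutes
Angular displacement: 150 x 0.5 = 75 degrees

Final answer: 75 degrees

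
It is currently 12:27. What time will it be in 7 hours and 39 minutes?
Starting time: 12:27
Adding 39 minutes to 27 minutes: 27 + 39 = 66 minutes = 1 hour and 6 minutes
Adding 7 hours: 12 + 7 + 1 (carry) = 20 - 12 = 8
Final time: 8:06

Final answer: 8:06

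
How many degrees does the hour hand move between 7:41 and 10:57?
The hour hand moves 0.5 degrees per minute.
Time elapsed: 10:57 - 7:41 = 196 minutes
Angular displacement: 196 x 0.5 = 98 degrees

Final answer: 98 degrees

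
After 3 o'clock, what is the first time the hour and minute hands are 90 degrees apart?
At t minutes past 3:00, the hour hand is at 30 x 3 + 0.5t degrees and the minute hand is at 6t degrees.
The smaller angle between them is 90 degrees when |30H - 5.5t| = 90 or |30H - 5.5t| = 270.
With H = 3, solve 30 x 3 - 5.5t = +/- target for each target:
  t = (30 x 3 - 90) / 5.5 = 0 (outside (0, 60))
  t = (30 x 3 + 90) / 5.5 = 32.73
  t = (30 x 3 - 270) / 5.5 = -32.73 (outside (0, 60))
  t = (30 x 3 + 270) / 5.5 = 65.45 (outside (0, 60))
Valid solutions in (0, 60): {32.73} minutes.
The first occurrence is t = 32.73 minutes.
The hands form a 90-degree angle at 32.73 minutes past 3:00.

Final answer: 32.73 minutes past 3:00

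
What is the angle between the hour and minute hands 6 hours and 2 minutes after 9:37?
First find the time 6 hours and 2 minutes after 9:37.
Total minutes: 9 x 60 + 37 + 6 x 60 + 2 = 939.
939 mod 720 = 219 minutes = 3:39.
Now compute the angle at 3:39:
Hour hand: 3 x 30 + 39 x 0.5 = 109.5 degrees
Minute hand: 39 x 6 = 234 degrees
Difference: |109.5 - 234| = 124.5 degrees
The angle is 124.5 degrees

Final answer: 124.5 degrees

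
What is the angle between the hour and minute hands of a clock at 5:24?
Hour hand position: 5 x 30 + 24 x 0.5 = 162 degrees
Minute hand position: 24 x 6 = 144 degrees
Difference: |162 - 144| = 18 degrees
The angle between the hands is 18 degrees

Final answer: 18 degrees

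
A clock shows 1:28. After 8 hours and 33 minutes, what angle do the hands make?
First find the time 8 hours and 33 minutes after 1:28.
Total minutes: 1 x 60 + 28 + 8 x 60 + 33 = 601.
601 mod 720 = 601 minutes = 10:01.
Now compute the angle at 10:01:
Hour hand: 10 x 30 + 1 x 0.5 = 300.5 degrees
Minute hand: 1 x 6 = 6 degrees
Difference: |300.5 - 6| = 294.5 degrees
Smaller angle: 360 - 294.5 = 65.5 degrees

Final answer: 65.5 degrees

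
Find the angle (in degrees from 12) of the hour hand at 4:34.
The hour hand moves 30 degrees per hour and 0.5 degrees per minute.
At 4:34: (4) x 30 + 34 x 0.5 = 120 + 17 = 137 degrees

Final answer: 137 degrees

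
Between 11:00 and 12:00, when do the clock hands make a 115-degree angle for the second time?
At t minutes past 11:00, the hour hand is at 30 x 11 + 0.5t degrees and the minute hand is at 6t degrees.
The smaller angle between them is 115 degrees when |30H - 5.5t| = 115 or |30H - 5.5t| = 245.
With H = 11, solve 30 x 11 - 5.5t = +/- target for each target:
  t = (30 x 11 - 115) / 5.5 = 39.09
  t = (30 x 11 + 115) / 5.5 = 80.91 (outside (0, 60))
  t = (30 x 11 - 245) / 5.5 = 15.45
  t = (30 x 11 + 245) / 5.5 = 104.55 (outside (0, 60))
Valid solutions in (0, 60): {15.45, 39.09} minutes.
The second occurrence is t = 39.09 minutes.
The hands form a 115-degree angle at 39.09 minutes past 11:00.

Final answer: 39.09 minutes past 11:00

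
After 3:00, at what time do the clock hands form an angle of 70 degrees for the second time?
At t minutes past 3:00, the hour hand is at 30 x 3 + 0.5t degrees and the minute hand is at 6t degrees.
The smaller angle between them is 70 degrees when |30H - 5.5t| = 70 or |30H - 5.5t| = 290.
With H = 3, solve 30 x 3 - 5.5t = +/- target for each target:
  t = (30 x 3 - 70) / 5.5 = 3.64
  t = (30 x 3 + 70) / 5.5 = 29.09
  t = (30 x 3 - 290) / 5.5 = -36.36 (outside (0, 60))
  t = (30 x 3 + 290) / 5.5 = 69.09 (outside (0, 60))
Valid solutions in (0, 60): {3.64, 29.09} minutes.
The second occurrence is t = 29.09 minutes.
The hands form a 70-degree angle at 29.09 minutes past 3:00.

Final answer: 29.09 minutes past 3:00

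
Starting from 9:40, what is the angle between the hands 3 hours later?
First find the time 3 hours after 9:40.
Total minutes: 9 x 60 + 40 + 3 x 60 + 0 = 760.
760 mod 720 = 40 minutes = 12:40.
Now compute the angle at 12:40:
Hour hand: 0 x 30 + 40 x 0.5 = 20 degrees
Minute hand: 40 x 6 = 240 degrees
Difference: |20 - 240| = 220 degrees
Smaller angle: 360 - 220 = 140 degrees

Final answer: 140 degrees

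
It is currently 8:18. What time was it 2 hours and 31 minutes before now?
Starting time: 8:18 = 498 total minutes past 12:00
Subtracting: 2 hours and 31 minutes = 151 minutes
498 - 151 = 347 minutes
= 5 hours and 47 minutes past 12:00 = 5:47

Final answer: 5:47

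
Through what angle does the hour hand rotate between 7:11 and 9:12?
The hour hand moves 0.5 degrees per minute.
Time elapsed: 9:12 - 7:11 = 121 minutes
Angular displacement: 121 x 0.5 = 60.5 degrees

Final answer: 60.5 degrees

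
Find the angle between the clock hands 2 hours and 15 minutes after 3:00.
First find the time 2 hours and 15 minutes after 3:00.
Total minutes: 3 x 60 + 0 + 2 x 60 + 15 = 315.
315 mod 720 = 315 minutes = 5:15.
Now compute the angle at 5:15:
Hour hand: 5 x 30 + 15 x 0.5 = 157.5 degrees
Minute hand: 15 x 6 = 90 degrees
Difference: |157.5 - 90| = 67.5 degrees
The angle is 67.5 degrees

Final answer: 67.5 degrees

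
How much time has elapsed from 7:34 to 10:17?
From 7:34 to 10:17:
(10 x 60 + 17) - (7 x 60 + 34) = 617 - 454 = 163 minutes
= 2 hours and 43 minutes

Final answer: 2 hours and 43 minutes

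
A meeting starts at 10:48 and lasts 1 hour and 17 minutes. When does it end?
Starting time: 10:48
Adding 17 minutes to 48 minutes: 48 + 17 = 65 minutes = 1 hour and 5 minutes
Adding 1 hour: 10 + 1 + 1 (carry) = 12
Final time: 12:05

Final answer: 12:05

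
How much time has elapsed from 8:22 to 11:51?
From 8:22 to 11:51:
(11 x 60 + 51) - (8 x 60 + 22) = 711 - 502 = 209 minutes
= 3 hours and 29 minutes

Final answer: 3 hours and 29 minutes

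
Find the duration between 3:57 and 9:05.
From 3:57 to 9:05:
(9 x 60 + 5) - (3 x 60 + 57) = 545 - 237 = 308 minutes
= 5 hours and 8 minutes

Final answer: 5 hours and 8 minutes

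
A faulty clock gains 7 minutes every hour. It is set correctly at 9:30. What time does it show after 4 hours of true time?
For every 60 true minutes, the faulty clock advances 60 + 7 = 67 minutes.
True elapsed: 4 hours = 240 minutes.
Faulty clock advances: 240 x 67/60 = 268 minutes (drift: 28 minutes ahead).
Shown time: 9:30 + 268 minutes = 1:58.

Final answer: 1:58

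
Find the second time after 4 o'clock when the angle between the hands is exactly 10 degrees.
At t minutes past 4:00, the hour hand is at 30 x 4 + 0.5t degrees and the minute hand is at 6t degrees.
The smaller angle between them is 10 degrees when |30H - 5.5t| = 10 or |30H - 5.5t| = 350.
With H = 4, solve 30 x 4 - 5.5t = +/- target for each target:
  t = (30 x 4 - 10) / 5.5 = 20
  t = (30 x 4 + 10) / 5.5 = 23.64
  t = (30 x 4 - 350) / 5.5 = -41.82 (outside (0, 60))
  t = (30 x 4 + 350) / 5.5 = 85.45 (outside (0, 60))
Valid solutions in (0, 60): {20, 23.64} minutes.
The second occurrence is t = 23.64 minutes.
The hands form a 10-degree angle at 23.64 minutes past 4:00.

Final answer: 23.64 minutes past 4:00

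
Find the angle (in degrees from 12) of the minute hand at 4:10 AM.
The minute hand moves 6 degrees per minute.
At 4:10: 10 x 6 = 60 degrees

Final answer: 60 degrees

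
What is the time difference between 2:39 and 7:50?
From 2:39 to 7:50:
(7 x 60 + 50) - (2 x 60 + 39) = 470 - 159 = 311 minutes
= 5 hours and 11 minutes

Final answer: 5 hours and 11 minutes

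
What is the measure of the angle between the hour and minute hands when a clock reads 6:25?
Hour hand position: 6 x 30 + 25 x 0.5 = 192.5 degrees
Minute hand position: 25 x 6 = 150 degrees
Difference: |192.5 - 150| = 42.5 degrees
The angle between the hands is 42.5 degrees

Final answer: 42.5 degrees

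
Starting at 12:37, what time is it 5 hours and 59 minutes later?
Starting time: 12:37
Adding 59 minutes to 37 minutes: 37 + 59 = 96 minutes = 1 hour and 36 minutes
Adding 5 hours: 12 + 5 + 1 (carry) = 18 - 12 = 6
Final time: 6:36

Final answer: 6:36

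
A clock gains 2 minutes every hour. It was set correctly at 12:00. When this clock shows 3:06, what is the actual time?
For every 60 true minutes, the faulty clock advances 62 minutes, so 1 faulty-clock minute corresponds to 60/62 true minutes.
From 12:00 to 3:06 on the faulty dial is 186 minutes.
True elapsed: 186 x 60/62 = 180 minutes = 3 hours.
True time: 12:00 + 3 hours = 3:00.

Final answer: 3:00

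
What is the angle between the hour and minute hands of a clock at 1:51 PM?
Hour hand position: 1 x 30 + 51 x 0.5 = 55.5 degrees
Minute hand position: 51 x 6 = 306 degrees
Difference: |55.5 - 306| = 250.5 degrees
Since 250.5 > 180, the smaller angle is 360 - 250.5 = 109.5 degrees

Final answer: 109.5 degrees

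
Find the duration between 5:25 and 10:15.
From 5:25 to 10:15:
(10 x 60 + 15) - (5 x 60 + 25) = 615 - 325 = 290 minutes
= 4 hours and 50 minutes

Final answer: 4 hours and 50 minutes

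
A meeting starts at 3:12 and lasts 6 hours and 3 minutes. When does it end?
Starting time: 3:12
Adding 3 minutes to 12 minutes: 12 + 3 = 15 minutes
Adding 6 hours: 3 + 6 = 9
Final time: 9:15

Final answer: 9:15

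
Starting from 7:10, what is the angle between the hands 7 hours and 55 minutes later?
First find the time 7 hours and 55 minutes after 7:10.
Total minutes: 7 x 60 + 10 + 7 x 60 + 55 = 905.
905 mod 720 = 185 minutes = 3:05.
Now compute the angle at 3:05:
Hour hand: 3 x 30 + 5 x 0.5 = 92.5 degrees
Minute hand: 5 x 6 = 30 degrees
Difference: |92.5 - 30| = 62.5 degrees
The angle is 62.5 degrees

Final answer: 62.5 degrees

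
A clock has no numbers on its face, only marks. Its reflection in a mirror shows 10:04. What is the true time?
Reflection across the vertical (12-6) axis maps a hand at angle A degrees to (360 - A) degrees, which sends a reading of T minutes past 12:00 to (720 - T) minutes past 12:00.
Mirror reads 10:04 = 604 minutes past 12:00.
Actual time: (720 - 604) mod 720 = 116 minutes = 1:56.

Final answer: 1:56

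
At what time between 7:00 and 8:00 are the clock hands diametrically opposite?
For hands to be 180 degrees apart: |30H - 5.5t| = 180
With H = 7: t = (30 x 7 + 180)/5.5 = 70.91 or t = (30 x 7 - 180)/5.5 = 5.45
First valid solution (0 < t < 60): t = 5.45 minutes
The hands are opposite at 5.45 minutes past 7:00.

Final answer: 5.45 minutes past 7:00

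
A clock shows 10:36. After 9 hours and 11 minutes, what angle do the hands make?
First find the time 9 hours and 11 minutes after 10:36.
Total minutes: 10 x 60 + 36 + 9 x 60 + 11 = 1187.
1187 mod 720 = 467 minutes = 7:47.
Now compute the angle at 7:47:
Hour hand: 7 x 30 + 47 x 0.5 = 233.5 degrees
Minute hand: 47 x 6 = 282 degrees
Difference: |233.5 - 282| = 48.5 degrees
The angle is 48.5 degrees

Final answer: 48.5 degrees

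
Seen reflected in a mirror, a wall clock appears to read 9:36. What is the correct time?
Reflection across the vertical (12-6) axis maps a hand at angle A degrees to (360 - A) degrees, which sends a reading of T minutes past 12:00 to (720 - T) minutes past 12:00.
Mirror reads 9:36 = 576 minutes past 12:00.
Actual time: (720 - 576) mod 720 = 144 minutes = 2:24.

Final answer: 2:24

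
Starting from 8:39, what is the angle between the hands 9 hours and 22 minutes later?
First find the time 9 hours and 22 minutes after 8:39.
Total minutes: 8 x 60 + 39 + 9 x 60 + 22 = 1081.
1081 mod 720 = 361 minutes = 6:01.
Now compute the angle at 6:01:
Hour hand: 6 x 30 + 1 x 0.5 = 180.5 degrees
Minute hand: 1 x 6 = 6 degrees
Difference: |180.5 - 6| = 174.5 degrees
The angle is 174.5 degrees

Final answer: 174.5 degrees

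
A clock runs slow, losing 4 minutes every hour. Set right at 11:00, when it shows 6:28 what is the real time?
For every 60 true minutes, the faulty clock advances 56 minutes, so 1 faulty-clock minute corresponds to 60/56 true minutes.
From 11:00 to 6:28 on the faulty dial is 448 minutes.
True elapsed: 448 x 60/56 = 480 minutes = 8 hours.
True time: 11:00 + 8 hours = 7:00.

Final answer: 7:00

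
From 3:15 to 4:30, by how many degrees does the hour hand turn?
The hour hand moves 0.5 degrees per minute.
Time elapsed: 4:30 - 3:15 = 75 minutes
Angular displacement: 75 x 0.5 = 37.5 degrees

Final answer: 37.5 degrees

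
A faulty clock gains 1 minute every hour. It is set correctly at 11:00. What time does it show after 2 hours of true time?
For every 60 true minutes, the faulty clock advances 60 + 1 = 61 minutes.
True elapsed: 2 hours = 120 minutes.
Faulty clock advances: 120 x 61/60 = 122 minutes (drift: 2 minutes ahead).
Shown time: 11:00 + 122 minutes = 1:02.

Final answer: 1:02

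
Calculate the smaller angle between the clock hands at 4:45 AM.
Hour hand position: 4 x 30 + 45 x 0.5 = 142.5 degrees
Minute hand position: 45 x 6 = 270 degrees
Difference: |142.5 - 270| = 127.5 degrees
The angle between the hands is 127.5 degrees

Final answer: 127.5 degrees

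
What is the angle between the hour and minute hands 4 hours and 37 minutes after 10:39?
First find the time 4 hours and 37 minutes after 10:39.
Total minutes: 10 x 60 + 39 + 4 x 60 + 37 = 916.
916 mod 720 = 196 minutes = 3:16.
Now compute the angle at 3:16:
Hour hand: 3 x 30 + 16 x 0.5 = 98 degrees
Minute hand: 16 x 6 = 96 degrees
Difference: |98 - 96| = 2 degrees
The angle is 2 degrees

Final answer: 2 degrees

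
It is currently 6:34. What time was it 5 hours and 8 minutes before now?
Starting time: 6:34 = 394 total minutes past 12:00
Subtracting: 5 hours and 8 minutes = 308 minutes
394 - 308 = 86 minutes
= 1 hour and 26 minutes past 12:00 = 1:26

Final answer: 1:26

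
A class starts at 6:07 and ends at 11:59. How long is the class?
From 6:07 to 11:59:
(11 x 60 + 59) - (6 x 60 + 7) = 719 - 367 = 352 minutes
= 5 hours and 52 minutes

Final answer: 5 hours and 52 minutes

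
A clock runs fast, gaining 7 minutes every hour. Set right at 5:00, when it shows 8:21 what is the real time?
For every 60 true minutes, the faulty clock advances 67 minutes, so 1 faulty-clock minute corresponds to 60/67 true minutes.
From 5:00 to 8:21 on the faulty dial is 201 minutes.
True elapsed: 201 x 60/67 = 180 minutes = 3 hours.
True time: 5:00 + 3 hours = 8:00.

Final answer: 8:00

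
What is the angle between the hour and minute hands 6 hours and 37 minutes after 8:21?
First find the time 6 hours and 37 minutes after 8:21.
Total minutes: 8 x 60 + 21 + 6 x 60 + 37 = 898.
898 mod 720 = 178 minutes = 2:58.
Now compute the angle at 2:58:
Hour hand: 2 x 30 + 58 x 0.5 = 89 degrees
Minute hand: 58 x 6 = 348 degrees
Difference: |89 - 348| = 259 degrees
Smaller angle: 360 - 259 = 101 degrees

Final answer: 101 degrees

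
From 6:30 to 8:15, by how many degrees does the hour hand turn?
The hour hand moves 0.5 degrees per minute.
Time elapsed: 8:15 - 6:30 = 105 minutes
Angular displacement: 105 x 0.5 = 52.5 degrees

Final answer: 52.5 degrees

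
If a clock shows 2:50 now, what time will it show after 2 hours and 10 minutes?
Starting time: 2:50
Adding 10 minutes to 50 minutes: 50 + 10 = 60 minutes = 1 hour
Adding 2 hours: 2 + 2 + 1 (carry) = 5
Final time: 5:00

Final answer: 5:00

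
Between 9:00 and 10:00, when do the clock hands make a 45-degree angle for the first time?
At t minutes past 9:00, the hour hand is at 30 x 9 + 0.5t degrees and the minute hand is at 6t degrees.
The smaller angle between them is 45 degrees when |30H - 5.5t| = 45 or |30H - 5.5t| = 315.
With H = 9, solve 30 x 9 - 5.5t = +/- target for each target:
  t = (30 x 9 - 45) / 5.5 = 40.91
  t = (30 x 9 + 45) / 5.5 = 57.27
  t = (30 x 9 - 315) / 5.5 = -8.18 (outside (0, 60))
  t = (30 x 9 + 315) / 5.5 = 106.36 (outside (0, 60))
Valid solutions in (0, 60): {40.91, 57.27} minutes.
The first occurrence is t = 40.91 minutes.
The hands form a 45-degree angle at 40.91 minutes past 9:00.

Final answer: 40.91 minutes past 9:00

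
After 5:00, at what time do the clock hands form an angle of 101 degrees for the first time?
At t minutes past 5:00, the hour hand is at 30 x 5 + 0.5t degrees and the minute hand is at 6t degrees.
The smaller angle between them is 101 degrees when |30H - 5.5t| = 101 or |30H - 5.5t| = 259.
With H = 5, solve 30 x 5 - 5.5t = +/- target for each target:
  t = (30 x 5 - 101) / 5.5 = 8.91
  t = (30 x 5 + 101) / 5.5 = 45.64
  t = (30 x 5 - 259) / 5.5 = -19.82 (outside (0, 60))
  t = (30 x 5 + 259) / 5.5 = 74.36 (outside (0, 60))
Valid solutions in (0, 60): {8.91, 45.64} minutes.
The first occurrence is t = 8.91 minutes.
The hands form a 101-degree angle at 8.91 minutes past 5:00.

Final answer: 8.91 minutes past 5:00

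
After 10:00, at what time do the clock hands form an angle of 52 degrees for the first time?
At t minutes past 10:00, the hour hand is at 30 x 10 + 0.5t degrees and the minute hand is at 6t degrees.
The smaller angle between them is 52 degrees when |30H - 5.5t| = 52 or |30H - 5.5t| = 308.
With H = 10, solve 30 x 10 - 5.5t = +/- target for each target:
  t = (30 x 10 - 52) / 5.5 = 45.09
  t = (30 x 10 + 52) / 5.5 = 64 (outside (0, 60))
  t = (30 x 10 - 308) / 5.5 = -1.45 (outside (0, 60))
  t = (30 x 10 + 308) / 5.5 = 110.55 (outside (0, 60))
Valid solutions in (0, 60): {45.09} minutes.
The first occurrence is t = 45.09 minutes.
The hands form a 52-degree angle at 45.09 minutes past 10:00.

Final answer: 45.09 minutes past 10:00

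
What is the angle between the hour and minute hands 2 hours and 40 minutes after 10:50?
First find the time 2 hours and 40 minutes after 10:50.
Total minutes: 10 x 60 + 50 + 2 x 60 + 40 = 810.
810 mod 720 = 90 minutes = 1:30.
Now compute the angle at 1:30:
Hour hand: 1 x 30 + 30 x 0.5 = 45 degrees
Minute hand: 30 x 6 = 180 degrees
Difference: |45 - 180| = 135 degrees
The angle is 135 degrees

Final answer: 135 degrees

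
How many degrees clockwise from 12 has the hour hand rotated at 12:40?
The hour hand moves 30 degrees per hour and 0.5 degrees per minute.
At 12:40: (0) x 30 + 40 x 0.5 = 0 + 20 = 20 degrees

Final answer: 20 degrees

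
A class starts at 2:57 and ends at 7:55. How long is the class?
From 2:57 to 7:55:
(7 x 60 + 55) - (2 x 60 + 57) = 475 - 177 = 298 minutes
= 4 hours and 58 minutes

Final answer: 4 hours and 58 minutes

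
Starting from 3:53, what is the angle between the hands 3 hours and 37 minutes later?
First find the time 3 hours and 37 minutes after 3:53.
Total minutes: 3 x 60 + 53 + 3 x 60 + 37 = 450.
450 mod 720 = 450 minutes = 7:30.
Now compute the angle at 7:30:
Hour hand: 7 x 30 + 30 x 0.5 = 225 degrees
Minute hand: 30 x 6 = 180 degrees
Difference: |225 - 180| = 45 degrees
The angle is 45 degrees

Final answer: 45 degrees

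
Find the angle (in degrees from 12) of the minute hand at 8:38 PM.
The minute hand moves 6 degrees per minute.
At 8:38: 38 x 6 = 228 degrees

Final answer: 228 degrees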